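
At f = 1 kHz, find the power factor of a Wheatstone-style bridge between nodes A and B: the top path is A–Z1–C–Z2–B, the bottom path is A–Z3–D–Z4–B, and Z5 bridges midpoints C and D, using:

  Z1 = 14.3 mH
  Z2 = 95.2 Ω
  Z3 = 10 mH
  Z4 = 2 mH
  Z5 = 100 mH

Step 1 — Angular frequency: ω = 2π·f = 2π·1000 = 6283 rad/s.
Step 2 — Component impedances:
  Z1: Z = jωL = j·6283·0.0143 = 0 + j89.85 Ω
  Z2: Z = R = 95.2 Ω
  Z3: Z = jωL = j·6283·0.01 = 0 + j62.83 Ω
  Z4: Z = jωL = j·6283·0.002 = 0 + j12.57 Ω
  Z5: Z = jωL = j·6283·0.1 = 0 + j628.3 Ω
Step 3 — Bridge requires nodal analysis (the Z5 bridge couples midpoints C and D, so the two paths cannot be reduced to a simple series/parallel combination). Setting node B to ground and injecting 1 A at node A, the 3-node admittance system at A, C, D solves to V_A = Z_AB = 13.84 + j50.66 Ω = 52.51∠74.7° Ω.
Step 4 — Power factor: PF = cos(φ) = Re(Z)/|Z| = 13.84/52.51 = 0.2636.
Step 5 — Type: Im(Z) = 50.66 ⇒ lagging (phase φ = 74.7°).

PF = 0.2636 (lagging, φ = 74.7°)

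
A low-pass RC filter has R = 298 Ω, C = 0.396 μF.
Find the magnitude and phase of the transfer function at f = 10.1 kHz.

Step 1 — Angular frequency: ω = 2π·1.01e+04 = 6.346e+04 rad/s.
Step 2 — Transfer function: H(jω) = 1/(1 + jωRC).
Step 3 — Denominator: 1 + jωRC = 1 + j·6.346e+04·298·3.96e-07 = 1 + j7.489.
Step 4 — H = 0.01752 - j0.1312.
Step 5 — Magnitude: |H| = 0.1324 (-17.6 dB); phase: φ = -82.4°.

|H| = 0.1324 (-17.6 dB), φ = -82.4°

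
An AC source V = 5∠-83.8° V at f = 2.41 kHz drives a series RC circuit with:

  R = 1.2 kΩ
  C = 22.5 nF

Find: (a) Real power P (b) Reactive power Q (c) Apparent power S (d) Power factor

Step 1 — Angular frequency: ω = 2π·f = 2π·2410 = 1.514e+04 rad/s.
Step 2 — Component impedances:
  R: Z = R = 1200 Ω
  C: Z = 1/(jωC) = -j/(ω·C) = 0 - j2935 Ω
Step 3 — Series combination: Z_total = R + C = 1200 - j2935 Ω = 3171∠-67.8° Ω.
Step 4 — Source phasor: V = 5∠-83.8° V = 0.54 - j4.971 V.
Step 5 — Current: I = V / Z = 0.001515 - j0.0004356 A = 0.001577∠-16.0° A.
Step 6 — Complex power: S = V·I* = 0.002984 - j0.007298 VA.
Step 7 — Real power: P = Re(S) = 0.002984 W.
Step 8 — Reactive power: Q = Im(S) = -0.007298 VAR.
Step 9 — Apparent power: |S| = 0.007884 VA.
Step 10 — Power factor: PF = P/|S| = 0.3784 (leading).

(a) P = 0.002984 W  (b) Q = -0.007298 VAR  (c) S = 0.007884 VA  (d) PF = 0.3784 (leading)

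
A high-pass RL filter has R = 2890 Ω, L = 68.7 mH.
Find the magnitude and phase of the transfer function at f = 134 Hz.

Step 1 — Angular frequency: ω = 2π·134 = 841.9 rad/s.
Step 2 — Transfer function: H(jω) = jωL/(R + jωL).
Step 3 — Numerator jωL = j·57.84; denominator R + jωL = 2890 + j57.84.
Step 4 — H = 0.0004004 + j0.02001.
Step 5 — Magnitude: |H| = 0.02001 (-34.0 dB); phase: φ = 88.9°.

|H| = 0.02001 (-34.0 dB), φ = 88.9°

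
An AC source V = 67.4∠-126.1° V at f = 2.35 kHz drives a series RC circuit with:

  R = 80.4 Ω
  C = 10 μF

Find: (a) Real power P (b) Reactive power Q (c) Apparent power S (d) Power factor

Step 1 — Angular frequency: ω = 2π·f = 2π·2350 = 1.477e+04 rad/s.
Step 2 — Component impedances:
  R: Z = R = 80.4 Ω
  C: Z = 1/(jωC) = -j/(ω·C) = 0 - j6.773 Ω
Step 3 — Series combination: Z_total = R + C = 80.4 - j6.773 Ω = 80.68∠-4.8° Ω.
Step 4 — Source phasor: V = 67.4∠-126.1° V = -39.71 - j54.46 V.
Step 5 — Current: I = V / Z = -0.4338 - j0.7139 A = 0.8354∠-121.3° A.
Step 6 — Complex power: S = V·I* = 56.1 - j4.726 VA.
Step 7 — Real power: P = Re(S) = 56.1 W.
Step 8 — Reactive power: Q = Im(S) = -4.726 VAR.
Step 9 — Apparent power: |S| = 56.3 VA.
Step 10 — Power factor: PF = P/|S| = 0.9965 (leading).

(a) P = 56.1 W  (b) Q = -4.726 VAR  (c) S = 56.3 VA  (d) PF = 0.9965 (leading)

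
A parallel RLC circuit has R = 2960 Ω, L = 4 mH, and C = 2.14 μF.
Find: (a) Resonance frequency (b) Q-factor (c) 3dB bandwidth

Step 1 — Resonance: ω₀ = 1/√(LC) = 1/√(0.004·2.14e-06) = 1.081e+04 rad/s.
Step 2 — f₀ = ω₀/(2π) = 1720 Hz.
Step 3 — Parallel Q: Q = R/(ω₀L) = 2960/(1.081e+04·0.004) = 68.46.
Step 4 — Bandwidth: Δω = ω₀/Q = 157.9 rad/s; BW = Δω/(2π) = 25.13 Hz.

(a) f₀ = 1720 Hz  (b) Q = 68.46  (c) BW = 25.13 Hz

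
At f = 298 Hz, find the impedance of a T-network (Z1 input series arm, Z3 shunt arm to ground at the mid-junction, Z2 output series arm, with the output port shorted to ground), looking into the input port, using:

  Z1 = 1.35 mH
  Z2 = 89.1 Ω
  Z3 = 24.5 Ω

Step 1 — Angular frequency: ω = 2π·f = 2π·298 = 1872 rad/s.
Step 2 — Component impedances:
  Z1: Z = jωL = j·1872·0.00135 = 0 + j2.528 Ω
  Z2: Z = R = 89.1 Ω
  Z3: Z = R = 24.5 Ω
Step 3 — With the output port shorted to ground, the output series arm Z2 runs from the junction to ground; the shunt arm Z3 also runs from the junction to ground. They appear in parallel: Z3 || Z2 = 19.22 Ω.
Step 4 — Series with input arm Z1: Z_in = Z1 + (Z3 || Z2) = 19.22 + j2.528 Ω = 19.38∠7.5° Ω.

Z = 19.22 + j2.528 Ω = 19.38∠7.5° Ω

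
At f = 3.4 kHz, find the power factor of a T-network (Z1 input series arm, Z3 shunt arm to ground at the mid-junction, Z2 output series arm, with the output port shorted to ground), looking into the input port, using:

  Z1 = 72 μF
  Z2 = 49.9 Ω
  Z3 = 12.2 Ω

Step 1 — Angular frequency: ω = 2π·f = 2π·3400 = 2.136e+04 rad/s.
Step 2 — Component impedances:
  Z1: Z = 1/(jωC) = -j/(ω·C) = 0 - j0.6501 Ω
  Z2: Z = R = 49.9 Ω
  Z3: Z = R = 12.2 Ω
Step 3 — With the output port shorted to ground, the output series arm Z2 runs from the junction to ground; the shunt arm Z3 also runs from the junction to ground. They appear in parallel: Z3 || Z2 = 9.803 Ω.
Step 4 — Series with input arm Z1: Z_in = Z1 + (Z3 || Z2) = 9.803 - j0.6501 Ω = 9.825∠-3.8° Ω.
Step 5 — Power factor: PF = cos(φ) = Re(Z)/|Z| = 9.803/9.825 = 0.9978.
Step 6 — Type: Im(Z) = -0.6501 ⇒ leading (phase φ = -3.8°).

PF = 0.9978 (leading, φ = -3.8°)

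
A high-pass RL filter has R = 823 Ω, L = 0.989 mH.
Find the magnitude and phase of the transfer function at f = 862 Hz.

Step 1 — Angular frequency: ω = 2π·862 = 5416 rad/s.
Step 2 — Transfer function: H(jω) = jωL/(R + jωL).
Step 3 — Numerator jωL = j·5.357; denominator R + jωL = 823 + j5.357.
Step 4 — H = 4.236e-05 + j0.006508.
Step 5 — Magnitude: |H| = 0.006508 (-43.7 dB); phase: φ = 89.6°.

|H| = 0.006508 (-43.7 dB), φ = 89.6°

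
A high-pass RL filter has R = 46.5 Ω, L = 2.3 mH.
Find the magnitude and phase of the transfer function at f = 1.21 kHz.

Step 1 — Angular frequency: ω = 2π·1210 = 7603 rad/s.
Step 2 — Transfer function: H(jω) = jωL/(R + jωL).
Step 3 — Numerator jωL = j·17.49; denominator R + jωL = 46.5 + j17.49.
Step 4 — H = 0.1239 + j0.3295.
Step 5 — Magnitude: |H| = 0.352 (-9.1 dB); phase: φ = 69.4°.

|H| = 0.352 (-9.1 dB), φ = 69.4°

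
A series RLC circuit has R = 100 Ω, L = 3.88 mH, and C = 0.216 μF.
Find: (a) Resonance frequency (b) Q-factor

Step 1 — Resonance condition Im(Z)=0 gives ω₀ = 1/√(LC).
Step 2 — ω₀ = 1/√(0.00388·2.16e-07) = 3.454e+04 rad/s.
Step 3 — f₀ = ω₀/(2π) = 5498 Hz.
Step 4 — Series Q: Q = ω₀L/R = 3.454e+04·0.00388/100 = 1.34.

(a) f₀ = 5498 Hz  (b) Q = 1.34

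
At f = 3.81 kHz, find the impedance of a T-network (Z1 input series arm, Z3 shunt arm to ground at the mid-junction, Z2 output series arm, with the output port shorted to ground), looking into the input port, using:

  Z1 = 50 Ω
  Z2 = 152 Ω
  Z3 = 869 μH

Step 1 — Angular frequency: ω = 2π·f = 2π·3810 = 2.394e+04 rad/s.
Step 2 — Component impedances:
  Z1: Z = R = 50 Ω
  Z2: Z = R = 152 Ω
  Z3: Z = jωL = j·2.394e+04·0.000869 = 0 + j20.8 Ω
Step 3 — With the output port shorted to ground, the output series arm Z2 runs from the junction to ground; the shunt arm Z3 also runs from the junction to ground. They appear in parallel: Z3 || Z2 = 2.795 + j20.42 Ω.
Step 4 — Series with input arm Z1: Z_in = Z1 + (Z3 || Z2) = 52.79 + j20.42 Ω = 56.61∠21.1° Ω.

Z = 52.79 + j20.42 Ω = 56.61∠21.1° Ω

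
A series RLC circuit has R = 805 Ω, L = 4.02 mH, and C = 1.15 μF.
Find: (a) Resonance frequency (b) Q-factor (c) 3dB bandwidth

Step 1 — Resonance: ω₀ = 1/√(LC) = 1/√(0.00402·1.15e-06) = 1.471e+04 rad/s.
Step 2 — f₀ = ω₀/(2π) = 2341 Hz.
Step 3 — Series Q: Q = ω₀L/R = 1.471e+04·0.00402/805 = 0.07345.
Step 4 — Bandwidth: Δω = ω₀/Q = 2.002e+05 rad/s; BW = Δω/(2π) = 3.187e+04 Hz.

(a) f₀ = 2341 Hz  (b) Q = 0.07345  (c) BW = 3.187e+04 Hz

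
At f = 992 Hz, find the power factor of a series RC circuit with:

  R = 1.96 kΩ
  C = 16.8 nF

Step 1 — Angular frequency: ω = 2π·f = 2π·992 = 6233 rad/s.
Step 2 — Component impedances:
  R: Z = R = 1960 Ω
  C: Z = 1/(jωC) = -j/(ω·C) = 0 - j9550 Ω
Step 3 — Series combination: Z_total = R + C = 1960 - j9550 Ω = 9749∠-78.4° Ω.
Step 4 — Power factor: PF = cos(φ) = Re(Z)/|Z| = 1960/9749 = 0.201.
Step 5 — Type: Im(Z) = -9550 ⇒ leading (phase φ = -78.4°).

PF = 0.201 (leading, φ = -78.4°)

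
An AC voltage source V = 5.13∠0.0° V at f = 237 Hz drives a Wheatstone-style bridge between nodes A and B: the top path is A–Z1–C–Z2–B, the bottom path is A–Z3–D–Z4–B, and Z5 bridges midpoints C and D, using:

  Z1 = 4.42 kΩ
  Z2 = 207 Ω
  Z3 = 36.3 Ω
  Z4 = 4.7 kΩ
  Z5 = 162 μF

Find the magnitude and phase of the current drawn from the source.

Step 1 — Angular frequency: ω = 2π·f = 2π·237 = 1489 rad/s.
Step 2 — Component impedances:
  Z1: Z = R = 4420 Ω
  Z2: Z = R = 207 Ω
  Z3: Z = R = 36.3 Ω
  Z4: Z = R = 4700 Ω
  Z5: Z = 1/(jωC) = -j/(ω·C) = 0 - j4.145 Ω
Step 3 — Bridge requires nodal analysis (the Z5 bridge couples midpoints C and D, so the two paths cannot be reduced to a simple series/parallel combination). Setting node B to ground and injecting 1 A at node A, the 3-node admittance system at A, C, D solves to V_A = Z_AB = 234.3 - j3.739 Ω = 234.3∠-0.9° Ω.
Step 4 — Source phasor: V = 5.13∠0.0° V = 5.13 V.
Step 5 — Ohm's law: I = V / Z_total = (5.13) / (234.3 - j3.739) = 0.02189 + j0.0003493 A.
Step 6 — Convert to polar: |I| = 0.02189 A, ∠I = 0.9°.

I = 0.02189∠0.9° A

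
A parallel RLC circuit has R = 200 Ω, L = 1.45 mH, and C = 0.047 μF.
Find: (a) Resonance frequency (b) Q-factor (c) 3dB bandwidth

Step 1 — Resonance: ω₀ = 1/√(LC) = 1/√(0.00145·4.7e-08) = 1.211e+05 rad/s.
Step 2 — f₀ = ω₀/(2π) = 1.928e+04 Hz.
Step 3 — Parallel Q: Q = R/(ω₀L) = 200/(1.211e+05·0.00145) = 1.139.
Step 4 — Bandwidth: Δω = ω₀/Q = 1.064e+05 rad/s; BW = Δω/(2π) = 1.693e+04 Hz.

(a) f₀ = 1.928e+04 Hz  (b) Q = 1.139  (c) BW = 1.693e+04 Hz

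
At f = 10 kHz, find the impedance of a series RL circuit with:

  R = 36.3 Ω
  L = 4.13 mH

Step 1 — Angular frequency: ω = 2π·f = 2π·1e+04 = 6.283e+04 rad/s.
Step 2 — Component impedances:
  R: Z = R = 36.3 Ω
  L: Z = jωL = j·6.283e+04·0.00413 = 0 + j259.5 Ω
Step 3 — Series combination: Z_total = R + L = 36.3 + j259.5 Ω = 262∠82.0° Ω.

Z = 36.3 + j259.5 Ω = 262∠82.0° Ω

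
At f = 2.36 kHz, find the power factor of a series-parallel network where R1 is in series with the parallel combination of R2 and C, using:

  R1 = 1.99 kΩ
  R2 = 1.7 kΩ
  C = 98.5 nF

Step 1 — Angular frequency: ω = 2π·f = 2π·2360 = 1.483e+04 rad/s.
Step 2 — Component impedances:
  R1: Z = R = 1990 Ω
  R2: Z = R = 1700 Ω
  C: Z = 1/(jωC) = -j/(ω·C) = 0 - j684.7 Ω
Step 3 — Parallel branch: R2 || C = 1/(1/R2 + 1/C) = 237.3 - j589.1 Ω.
Step 4 — Series with R1: Z_total = R1 + (R2 || C) = 2227 - j589.1 Ω = 2304∠-14.8° Ω.
Step 5 — Power factor: PF = cos(φ) = Re(Z)/|Z| = 2227.3/2303.8 = 0.9668.
Step 6 — Type: Im(Z) = -589.1 ⇒ leading (phase φ = -14.8°).

PF = 0.9668 (leading, φ = -14.8°)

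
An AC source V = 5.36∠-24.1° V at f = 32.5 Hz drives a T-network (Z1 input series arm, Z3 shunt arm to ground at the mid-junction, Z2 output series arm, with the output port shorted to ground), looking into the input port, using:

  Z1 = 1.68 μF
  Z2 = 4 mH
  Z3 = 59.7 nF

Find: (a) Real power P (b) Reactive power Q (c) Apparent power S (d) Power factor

Step 1 — Angular frequency: ω = 2π·f = 2π·32.5 = 204.2 rad/s.
Step 2 — Component impedances:
  Z1: Z = 1/(jωC) = -j/(ω·C) = 0 - j2915 Ω
  Z2: Z = jωL = j·204.2·0.004 = 0 + j0.8168 Ω
  Z3: Z = 1/(jωC) = -j/(ω·C) = 0 - j8.203e+04 Ω
Step 3 — With the output port shorted to ground, the output series arm Z2 runs from the junction to ground; the shunt arm Z3 also runs from the junction to ground. They appear in parallel: Z3 || Z2 = 0 + j0.8168 Ω.
Step 4 — Series with input arm Z1: Z_in = Z1 + (Z3 || Z2) = 0 - j2914 Ω = 2914∠-90.0° Ω.
Step 5 — Source phasor: V = 5.36∠-24.1° V = 4.893 - j2.189 V.
Step 6 — Current: I = V / Z = 0.0007511 + j0.001679 A = 0.001839∠65.9° A.
Step 7 — Complex power: S = V·I* = 0 - j0.009859 VA.
Step 8 — Real power: P = Re(S) = 0 W.
Step 9 — Reactive power: Q = Im(S) = -0.009859 VAR.
Step 10 — Apparent power: |S| = 0.009859 VA.
Step 11 — Power factor: PF = P/|S| = 0 (leading).

(a) P = 0 W  (b) Q = -0.009859 VAR  (c) S = 0.009859 VA  (d) PF = 0 (leading)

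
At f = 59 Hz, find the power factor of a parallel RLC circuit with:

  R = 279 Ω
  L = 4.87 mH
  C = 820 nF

Step 1 — Angular frequency: ω = 2π·f = 2π·59 = 370.7 rad/s.
Step 2 — Component impedances:
  R: Z = R = 279 Ω
  L: Z = jωL = j·370.7·0.00487 = 0 + j1.805 Ω
  C: Z = 1/(jωC) = -j/(ω·C) = 0 - j3290 Ω
Step 3 — Parallel combination: 1/Z_total = 1/R + 1/L + 1/C; Z_total = 0.01169 + j1.806 Ω = 1.806∠89.6° Ω.
Step 4 — Power factor: PF = cos(φ) = Re(Z)/|Z| = 0.011694/1.8063 = 0.006474.
Step 5 — Type: Im(Z) = 1.806 ⇒ lagging (phase φ = 89.6°).

PF = 0.006474 (lagging, φ = 89.6°)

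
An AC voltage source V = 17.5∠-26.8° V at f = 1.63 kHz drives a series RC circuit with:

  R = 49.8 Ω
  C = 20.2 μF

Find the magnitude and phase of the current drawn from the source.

Step 1 — Angular frequency: ω = 2π·f = 2π·1630 = 1.024e+04 rad/s.
Step 2 — Component impedances:
  R: Z = R = 49.8 Ω
  C: Z = 1/(jωC) = -j/(ω·C) = 0 - j4.834 Ω
Step 3 — Series combination: Z_total = R + C = 49.8 - j4.834 Ω = 50.03∠-5.5° Ω.
Step 4 — Source phasor: V = 17.5∠-26.8° V = 15.62 - j7.89 V.
Step 5 — Ohm's law: I = V / Z_total = (15.62 - j7.89) / (49.8 - j4.834) = 0.326 - j0.1268 A.
Step 6 — Convert to polar: |I| = 0.3498 A, ∠I = -21.3°.

I = 0.3498∠-21.3° A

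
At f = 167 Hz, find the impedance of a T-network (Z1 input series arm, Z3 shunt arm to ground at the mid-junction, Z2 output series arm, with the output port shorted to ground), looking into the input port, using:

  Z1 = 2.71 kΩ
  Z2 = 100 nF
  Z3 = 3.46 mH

Step 1 — Angular frequency: ω = 2π·f = 2π·167 = 1049 rad/s.
Step 2 — Component impedances:
  Z1: Z = R = 2710 Ω
  Z2: Z = 1/(jωC) = -j/(ω·C) = 0 - j9530 Ω
  Z3: Z = jωL = j·1049·0.00346 = 0 + j3.631 Ω
Step 3 — With the output port shorted to ground, the output series arm Z2 runs from the junction to ground; the shunt arm Z3 also runs from the junction to ground. They appear in parallel: Z3 || Z2 = 0 + j3.632 Ω.
Step 4 — Series with input arm Z1: Z_in = Z1 + (Z3 || Z2) = 2710 + j3.632 Ω = 2710∠0.1° Ω.

Z = 2710 + j3.632 Ω = 2710∠0.1° Ω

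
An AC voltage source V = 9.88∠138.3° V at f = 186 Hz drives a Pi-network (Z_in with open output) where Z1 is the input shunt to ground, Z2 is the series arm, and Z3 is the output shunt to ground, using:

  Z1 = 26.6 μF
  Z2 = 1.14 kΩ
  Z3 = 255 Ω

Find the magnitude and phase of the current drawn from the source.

Step 1 — Angular frequency: ω = 2π·f = 2π·186 = 1169 rad/s.
Step 2 — Component impedances:
  Z1: Z = 1/(jωC) = -j/(ω·C) = 0 - j32.17 Ω
  Z2: Z = R = 1140 Ω
  Z3: Z = R = 255 Ω
Step 3 — With open output, the series arm Z2 and the output shunt Z3 appear in series to ground: Z2 + Z3 = 1395 Ω.
Step 4 — Parallel with input shunt Z1: Z_in = Z1 || (Z2 + Z3) = 0.7414 - j32.15 Ω = 32.16∠-88.7° Ω.
Step 5 — Source phasor: V = 9.88∠138.3° V = -7.377 + j6.572 V.
Step 6 — Ohm's law: I = V / Z_total = (-7.377 + j6.572) / (0.7414 - j32.15) = -0.2096 - j0.2246 A.
Step 7 — Convert to polar: |I| = 0.3072 A, ∠I = -133.0°.

I = 0.3072∠-133.0° A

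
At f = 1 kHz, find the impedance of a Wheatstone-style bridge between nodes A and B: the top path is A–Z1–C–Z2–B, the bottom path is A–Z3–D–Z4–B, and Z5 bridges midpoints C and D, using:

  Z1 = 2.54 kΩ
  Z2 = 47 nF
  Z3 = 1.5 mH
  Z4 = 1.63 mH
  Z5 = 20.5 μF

Step 1 — Angular frequency: ω = 2π·f = 2π·1000 = 6283 rad/s.
Step 2 — Component impedances:
  Z1: Z = R = 2540 Ω
  Z2: Z = 1/(jωC) = -j/(ω·C) = 0 - j3386 Ω
  Z3: Z = jωL = j·6283·0.0015 = 0 + j9.425 Ω
  Z4: Z = jωL = j·6283·0.00163 = 0 + j10.24 Ω
  Z5: Z = 1/(jωC) = -j/(ω·C) = 0 - j7.764 Ω
Step 3 — Bridge requires nodal analysis (the Z5 bridge couples midpoints C and D, so the two paths cannot be reduced to a simple series/parallel combination). Setting node B to ground and injecting 1 A at node A, the 3-node admittance system at A, C, D solves to V_A = Z_AB = 0.03515 + j19.7 Ω = 19.7∠89.9° Ω.

Z = 0.03515 + j19.7 Ω = 19.7∠89.9° Ω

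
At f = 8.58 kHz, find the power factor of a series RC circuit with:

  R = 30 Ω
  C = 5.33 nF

Step 1 — Angular frequency: ω = 2π·f = 2π·8580 = 5.391e+04 rad/s.
Step 2 — Component impedances:
  R: Z = R = 30 Ω
  C: Z = 1/(jωC) = -j/(ω·C) = 0 - j3480 Ω
Step 3 — Series combination: Z_total = R + C = 30 - j3480 Ω = 3480∠-89.5° Ω.
Step 4 — Power factor: PF = cos(φ) = Re(Z)/|Z| = 30/3480.3 = 0.00862.
Step 5 — Type: Im(Z) = -3480 ⇒ leading (phase φ = -89.5°).

PF = 0.00862 (leading, φ = -89.5°)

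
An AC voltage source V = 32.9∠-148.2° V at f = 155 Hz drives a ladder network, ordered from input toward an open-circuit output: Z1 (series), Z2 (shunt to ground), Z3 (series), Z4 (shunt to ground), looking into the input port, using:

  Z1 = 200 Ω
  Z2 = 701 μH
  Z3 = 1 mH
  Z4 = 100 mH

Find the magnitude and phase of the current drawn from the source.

Step 1 — Angular frequency: ω = 2π·f = 2π·155 = 973.9 rad/s.
Step 2 — Component impedances:
  Z1: Z = R = 200 Ω
  Z2: Z = jωL = j·973.9·0.000701 = 0 + j0.6827 Ω
  Z3: Z = jωL = j·973.9·0.001 = 0 + j0.9739 Ω
  Z4: Z = jωL = j·973.9·0.1 = 0 + j97.39 Ω
Step 3 — Ladder network (open output): work backward from the far end, alternating series and parallel combinations. Z_in = 200 + j0.678 Ω = 200∠0.2° Ω.
Step 4 — Source phasor: V = 32.9∠-148.2° V = -27.96 - j17.34 V.
Step 5 — Ohm's law: I = V / Z_total = (-27.96 - j17.34) / (200 + j0.678) = -0.1401 - j0.08621 A.
Step 6 — Convert to polar: |I| = 0.1645 A, ∠I = -148.4°.

I = 0.1645∠-148.4° A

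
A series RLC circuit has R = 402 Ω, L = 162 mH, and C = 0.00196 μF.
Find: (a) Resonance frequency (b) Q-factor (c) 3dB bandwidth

Step 1 — Resonance condition Im(Z)=0 gives ω₀ = 1/√(LC).
Step 2 — ω₀ = 1/√(0.162·1.96e-09) = 5.612e+04 rad/s.
Step 3 — f₀ = ω₀/(2π) = 8932 Hz.
Step 4 — Series Q: Q = ω₀L/R = 5.612e+04·0.162/402 = 22.62.
Step 5 — 3dB bandwidth: Δω = ω₀/Q = 2481 rad/s; BW = Δω/(2π) = 394.9 Hz.

(a) f₀ = 8932 Hz  (b) Q = 22.62  (c) BW = 394.9 Hz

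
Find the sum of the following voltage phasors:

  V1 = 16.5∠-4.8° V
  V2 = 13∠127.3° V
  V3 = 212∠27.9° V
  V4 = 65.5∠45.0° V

Step 1 — Convert each phasor to rectangular form:
  V1 = 16.5·(cos(-4.8°) + j·sin(-4.8°)) = 16.44 - j1.381 V
  V2 = 13·(cos(127.3°) + j·sin(127.3°)) = -7.878 + j10.34 V
  V3 = 212·(cos(27.9°) + j·sin(27.9°)) = 187.4 + j99.2 V
  V4 = 65.5·(cos(45.0°) + j·sin(45.0°)) = 46.32 + j46.32 V
Step 2 — Sum components: V_total = 242.2 + j154.5 V.
Step 3 — Convert to polar: |V_total| = 287.3 V, ∠V_total = 32.5°.

V_total = 287.3∠32.5° V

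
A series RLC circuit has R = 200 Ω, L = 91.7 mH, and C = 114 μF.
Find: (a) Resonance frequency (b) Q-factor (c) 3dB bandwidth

Step 1 — Resonance condition Im(Z)=0 gives ω₀ = 1/√(LC).
Step 2 — ω₀ = 1/√(0.0917·0.000114) = 309.3 rad/s.
Step 3 — f₀ = ω₀/(2π) = 49.22 Hz.
Step 4 — Series Q: Q = ω₀L/R = 309.3·0.0917/200 = 0.1418.
Step 5 — 3dB bandwidth: Δω = ω₀/Q = 2181 rad/s; BW = Δω/(2π) = 347.1 Hz.

(a) f₀ = 49.22 Hz  (b) Q = 0.1418  (c) BW = 347.1 Hz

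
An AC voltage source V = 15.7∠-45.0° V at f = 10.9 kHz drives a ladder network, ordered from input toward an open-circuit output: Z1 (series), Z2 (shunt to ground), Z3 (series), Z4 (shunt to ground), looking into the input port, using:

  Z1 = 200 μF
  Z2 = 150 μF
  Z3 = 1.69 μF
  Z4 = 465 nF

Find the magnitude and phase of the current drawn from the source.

Step 1 — Angular frequency: ω = 2π·f = 2π·1.09e+04 = 6.849e+04 rad/s.
Step 2 — Component impedances:
  Z1: Z = 1/(jωC) = -j/(ω·C) = 0 - j0.07301 Ω
  Z2: Z = 1/(jωC) = -j/(ω·C) = 0 - j0.09734 Ω
  Z3: Z = 1/(jωC) = -j/(ω·C) = 0 - j8.64 Ω
  Z4: Z = 1/(jωC) = -j/(ω·C) = 0 - j31.4 Ω
Step 3 — Ladder network (open output): work backward from the far end, alternating series and parallel combinations. Z_in = 0 - j0.1701 Ω = 0.1701∠-90.0° Ω.
Step 4 — Source phasor: V = 15.7∠-45.0° V = 11.1 - j11.1 V.
Step 5 — Ohm's law: I = V / Z_total = (11.1 - j11.1) / (0 - j0.1701) = 65.26 + j65.26 A.
Step 6 — Convert to polar: |I| = 92.29 A, ∠I = 45.0°.

I = 92.29∠45.0° A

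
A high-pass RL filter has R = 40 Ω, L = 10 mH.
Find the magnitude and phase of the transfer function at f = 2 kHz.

Step 1 — Angular frequency: ω = 2π·2000 = 1.257e+04 rad/s.
Step 2 — Transfer function: H(jω) = jωL/(R + jωL).
Step 3 — Numerator jωL = j·125.7; denominator R + jωL = 40 + j125.7.
Step 4 — H = 0.908 + j0.289.
Step 5 — Magnitude: |H| = 0.9529 (-0.4 dB); phase: φ = 17.7°.

|H| = 0.9529 (-0.4 dB), φ = 17.7°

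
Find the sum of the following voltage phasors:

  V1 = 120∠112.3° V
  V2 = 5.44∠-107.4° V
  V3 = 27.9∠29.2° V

Step 1 — Convert each phasor to rectangular form:
  V1 = 120·(cos(112.3°) + j·sin(112.3°)) = -45.53 + j111 V
  V2 = 5.44·(cos(-107.4°) + j·sin(-107.4°)) = -1.627 - j5.191 V
  V3 = 27.9·(cos(29.2°) + j·sin(29.2°)) = 24.35 + j13.61 V
Step 2 — Sum components: V_total = -22.81 + j119.4 V.
Step 3 — Convert to polar: |V_total| = 121.6 V, ∠V_total = 100.8°.

V_total = 121.6∠100.8° V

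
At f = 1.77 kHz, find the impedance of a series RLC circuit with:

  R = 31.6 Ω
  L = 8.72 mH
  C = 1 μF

Step 1 — Angular frequency: ω = 2π·f = 2π·1770 = 1.112e+04 rad/s.
Step 2 — Component impedances:
  R: Z = R = 31.6 Ω
  L: Z = jωL = j·1.112e+04·0.00872 = 0 + j96.98 Ω
  C: Z = 1/(jωC) = -j/(ω·C) = 0 - j89.92 Ω
Step 3 — Series combination: Z_total = R + L + C = 31.6 + j7.059 Ω = 32.38∠12.6° Ω.

Z = 31.6 + j7.059 Ω = 32.38∠12.6° Ω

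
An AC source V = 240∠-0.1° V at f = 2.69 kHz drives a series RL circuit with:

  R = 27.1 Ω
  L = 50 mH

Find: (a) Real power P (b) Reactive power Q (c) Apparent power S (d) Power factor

Step 1 — Angular frequency: ω = 2π·f = 2π·2690 = 1.69e+04 rad/s.
Step 2 — Component impedances:
  R: Z = R = 27.1 Ω
  L: Z = jωL = j·1.69e+04·0.05 = 0 + j845.1 Ω
Step 3 — Series combination: Z_total = R + L = 27.1 + j845.1 Ω = 845.5∠88.2° Ω.
Step 4 — Source phasor: V = 240∠-0.1° V = 240 - j0.4189 V.
Step 5 — Current: I = V / Z = 0.008602 - j0.2837 A = 0.2838∠-88.3° A.
Step 6 — Complex power: S = V·I* = 2.183 + j68.09 VA.
Step 7 — Real power: P = Re(S) = 2.183 W.
Step 8 — Reactive power: Q = Im(S) = 68.09 VAR.
Step 9 — Apparent power: |S| = 68.12 VA.
Step 10 — Power factor: PF = P/|S| = 0.03205 (lagging).

(a) P = 2.183 W  (b) Q = 68.09 VAR  (c) S = 68.12 VA  (d) PF = 0.03205 (lagging)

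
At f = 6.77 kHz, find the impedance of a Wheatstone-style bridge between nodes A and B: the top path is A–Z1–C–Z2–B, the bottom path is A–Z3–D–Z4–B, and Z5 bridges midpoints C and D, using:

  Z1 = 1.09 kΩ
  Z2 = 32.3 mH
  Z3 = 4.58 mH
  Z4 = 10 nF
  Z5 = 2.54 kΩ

Step 1 — Angular frequency: ω = 2π·f = 2π·6770 = 4.254e+04 rad/s.
Step 2 — Component impedances:
  Z1: Z = R = 1090 Ω
  Z2: Z = jωL = j·4.254e+04·0.0323 = 0 + j1374 Ω
  Z3: Z = jωL = j·4.254e+04·0.00458 = 0 + j194.8 Ω
  Z4: Z = 1/(jωC) = -j/(ω·C) = 0 - j2351 Ω
  Z5: Z = R = 2540 Ω
Step 3 — Bridge requires nodal analysis (the Z5 bridge couples midpoints C and D, so the two paths cannot be reduced to a simple series/parallel combination). Setting node B to ground and injecting 1 A at node A, the 3-node admittance system at A, C, D solves to V_A = Z_AB = 2745 + j1026 Ω = 2930∠20.5° Ω.

Z = 2745 + j1026 Ω = 2930∠20.5° Ω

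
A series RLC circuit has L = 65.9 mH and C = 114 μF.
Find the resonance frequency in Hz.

Step 1 — Resonance condition Im(Z)=0 gives ω₀ = 1/√(LC).
Step 2 — ω₀ = 1/√(0.0659·0.000114) = 364.8 rad/s.
Step 3 — f₀ = ω₀/(2π) = 58.07 Hz.

f₀ = 58.07 Hz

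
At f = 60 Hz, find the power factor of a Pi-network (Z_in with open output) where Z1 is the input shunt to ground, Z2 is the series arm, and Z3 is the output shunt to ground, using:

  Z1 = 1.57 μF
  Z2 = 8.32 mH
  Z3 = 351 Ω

Step 1 — Angular frequency: ω = 2π·f = 2π·60 = 377 rad/s.
Step 2 — Component impedances:
  Z1: Z = 1/(jωC) = -j/(ω·C) = 0 - j1690 Ω
  Z2: Z = jωL = j·377·0.00832 = 0 + j3.137 Ω
  Z3: Z = R = 351 Ω
Step 3 — With open output, the series arm Z2 and the output shunt Z3 appear in series to ground: Z2 + Z3 = 351 + j3.137 Ω.
Step 4 — Parallel with input shunt Z1: Z_in = Z1 || (Z2 + Z3) = 337.7 - j67.14 Ω = 344.3∠-11.2° Ω.
Step 5 — Power factor: PF = cos(φ) = Re(Z)/|Z| = 337.7/344.3 = 0.9808.
Step 6 — Type: Im(Z) = -67.14 ⇒ leading (phase φ = -11.2°).

PF = 0.9808 (leading, φ = -11.2°)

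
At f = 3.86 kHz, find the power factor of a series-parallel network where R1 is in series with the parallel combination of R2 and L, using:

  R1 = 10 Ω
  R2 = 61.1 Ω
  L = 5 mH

Step 1 — Angular frequency: ω = 2π·f = 2π·3860 = 2.425e+04 rad/s.
Step 2 — Component impedances:
  R1: Z = R = 10 Ω
  R2: Z = R = 61.1 Ω
  L: Z = jωL = j·2.425e+04·0.005 = 0 + j121.3 Ω
Step 3 — Parallel branch: R2 || L = 1/(1/R2 + 1/L) = 48.73 + j24.55 Ω.
Step 4 — Series with R1: Z_total = R1 + (R2 || L) = 58.73 + j24.55 Ω = 63.65∠22.7° Ω.
Step 5 — Power factor: PF = cos(φ) = Re(Z)/|Z| = 58.729/63.655 = 0.9226.
Step 6 — Type: Im(Z) = 24.55 ⇒ lagging (phase φ = 22.7°).

PF = 0.9226 (lagging, φ = 22.7°)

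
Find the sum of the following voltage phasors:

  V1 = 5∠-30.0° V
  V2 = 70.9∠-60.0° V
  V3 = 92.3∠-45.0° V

Step 1 — Convert each phasor to rectangular form:
  V1 = 5·(cos(-30.0°) + j·sin(-30.0°)) = 4.33 - j2.5 V
  V2 = 70.9·(cos(-60.0°) + j·sin(-60.0°)) = 35.45 - j61.4 V
  V3 = 92.3·(cos(-45.0°) + j·sin(-45.0°)) = 65.27 - j65.27 V
Step 2 — Sum components: V_total = 105 - j129.2 V.
Step 3 — Convert to polar: |V_total| = 166.5 V, ∠V_total = -50.9°.

V_total = 166.5∠-50.9° V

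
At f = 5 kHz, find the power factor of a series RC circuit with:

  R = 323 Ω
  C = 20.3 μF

Step 1 — Angular frequency: ω = 2π·f = 2π·5000 = 3.142e+04 rad/s.
Step 2 — Component impedances:
  R: Z = R = 323 Ω
  C: Z = 1/(jωC) = -j/(ω·C) = 0 - j1.568 Ω
Step 3 — Series combination: Z_total = R + C = 323 - j1.568 Ω = 323∠-0.3° Ω.
Step 4 — Power factor: PF = cos(φ) = Re(Z)/|Z| = 323/323 = 1.
Step 5 — Type: Im(Z) = -1.568 ⇒ leading (phase φ = -0.3°).

PF = 1 (leading, φ = -0.3°)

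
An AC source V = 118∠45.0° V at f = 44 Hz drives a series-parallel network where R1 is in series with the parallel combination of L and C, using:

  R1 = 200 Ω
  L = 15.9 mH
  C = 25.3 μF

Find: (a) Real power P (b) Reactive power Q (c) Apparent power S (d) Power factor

Step 1 — Angular frequency: ω = 2π·f = 2π·44 = 276.5 rad/s.
Step 2 — Component impedances:
  R1: Z = R = 200 Ω
  L: Z = jωL = j·276.5·0.0159 = 0 + j4.396 Ω
  C: Z = 1/(jωC) = -j/(ω·C) = 0 - j143 Ω
Step 3 — Parallel branch: L || C = 1/(1/L + 1/C) = 0 + j4.535 Ω.
Step 4 — Series with R1: Z_total = R1 + (L || C) = 200 + j4.535 Ω = 200.1∠1.3° Ω.
Step 5 — Source phasor: V = 118∠45.0° V = 83.44 + j83.44 V.
Step 6 — Current: I = V / Z = 0.4264 + j0.4075 A = 0.5898∠43.7° A.
Step 7 — Complex power: S = V·I* = 69.58 + j1.578 VA.
Step 8 — Real power: P = Re(S) = 69.58 W.
Step 9 — Reactive power: Q = Im(S) = 1.578 VAR.
Step 10 — Apparent power: |S| = 69.6 VA.
Step 11 — Power factor: PF = P/|S| = 0.9997 (lagging).

(a) P = 69.58 W  (b) Q = 1.578 VAR  (c) S = 69.6 VA  (d) PF = 0.9997 (lagging)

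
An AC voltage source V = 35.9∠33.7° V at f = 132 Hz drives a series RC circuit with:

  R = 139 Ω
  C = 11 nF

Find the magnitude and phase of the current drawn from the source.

Step 1 — Angular frequency: ω = 2π·f = 2π·132 = 829.4 rad/s.
Step 2 — Component impedances:
  R: Z = R = 139 Ω
  C: Z = 1/(jωC) = -j/(ω·C) = 0 - j1.096e+05 Ω
Step 3 — Series combination: Z_total = R + C = 139 - j1.096e+05 Ω = 1.096e+05∠-89.9° Ω.
Step 4 — Source phasor: V = 35.9∠33.7° V = 29.87 + j19.92 V.
Step 5 — Ohm's law: I = V / Z_total = (29.87 + j19.92) / (139 - j1.096e+05) = -0.0001814 + j0.0002727 A.
Step 6 — Convert to polar: |I| = 0.0003275 A, ∠I = 123.6°.

I = 0.0003275∠123.6° A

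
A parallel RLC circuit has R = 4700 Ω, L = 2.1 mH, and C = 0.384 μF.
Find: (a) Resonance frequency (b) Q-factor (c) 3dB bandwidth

Step 1 — Resonance: ω₀ = 1/√(LC) = 1/√(0.0021·3.84e-07) = 3.521e+04 rad/s.
Step 2 — f₀ = ω₀/(2π) = 5605 Hz.
Step 3 — Parallel Q: Q = R/(ω₀L) = 4700/(3.521e+04·0.0021) = 63.56.
Step 4 — Bandwidth: Δω = ω₀/Q = 554.1 rad/s; BW = Δω/(2π) = 88.18 Hz.

(a) f₀ = 5605 Hz  (b) Q = 63.56  (c) BW = 88.18 Hz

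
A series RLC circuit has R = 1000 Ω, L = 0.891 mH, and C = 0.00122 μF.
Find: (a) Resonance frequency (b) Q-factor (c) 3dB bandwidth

Step 1 — Resonance: ω₀ = 1/√(LC) = 1/√(0.000891·1.22e-09) = 9.591e+05 rad/s.
Step 2 — f₀ = ω₀/(2π) = 1.527e+05 Hz.
Step 3 — Series Q: Q = ω₀L/R = 9.591e+05·0.000891/1000 = 0.8546.
Step 4 — Bandwidth: Δω = ω₀/Q = 1.122e+06 rad/s; BW = Δω/(2π) = 1.786e+05 Hz.

(a) f₀ = 1.527e+05 Hz  (b) Q = 0.8546  (c) BW = 1.786e+05 Hz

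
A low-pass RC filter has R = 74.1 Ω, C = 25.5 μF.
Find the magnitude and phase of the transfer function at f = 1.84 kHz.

Step 1 — Angular frequency: ω = 2π·1840 = 1.156e+04 rad/s.
Step 2 — Transfer function: H(jω) = 1/(1 + jωRC).
Step 3 — Denominator: 1 + jωRC = 1 + j·1.156e+04·74.1·2.55e-05 = 1 + j21.85.
Step 4 — H = 0.002091 - j0.04568.
Step 5 — Magnitude: |H| = 0.04573 (-26.8 dB); phase: φ = -87.4°.

|H| = 0.04573 (-26.8 dB), φ = -87.4°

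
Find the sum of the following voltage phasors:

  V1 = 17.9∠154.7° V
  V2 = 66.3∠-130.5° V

Step 1 — Convert each phasor to rectangular form:
  V1 = 17.9·(cos(154.7°) + j·sin(154.7°)) = -16.18 + j7.65 V
  V2 = 66.3·(cos(-130.5°) + j·sin(-130.5°)) = -43.06 - j50.41 V
Step 2 — Sum components: V_total = -59.24 - j42.77 V.
Step 3 — Convert to polar: |V_total| = 73.06 V, ∠V_total = -144.2°.

V_total = 73.06∠-144.2° V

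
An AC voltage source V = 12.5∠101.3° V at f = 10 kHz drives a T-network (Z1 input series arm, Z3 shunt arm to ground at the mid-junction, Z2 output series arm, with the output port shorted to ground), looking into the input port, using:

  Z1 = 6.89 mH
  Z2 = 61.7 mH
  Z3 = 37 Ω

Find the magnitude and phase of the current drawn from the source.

Step 1 — Angular frequency: ω = 2π·f = 2π·1e+04 = 6.283e+04 rad/s.
Step 2 — Component impedances:
  Z1: Z = jωL = j·6.283e+04·0.00689 = 0 + j432.9 Ω
  Z2: Z = jωL = j·6.283e+04·0.0617 = 0 + j3877 Ω
  Z3: Z = R = 37 Ω
Step 3 — With the output port shorted to ground, the output series arm Z2 runs from the junction to ground; the shunt arm Z3 also runs from the junction to ground. They appear in parallel: Z3 || Z2 = 37 + j0.3531 Ω.
Step 4 — Series with input arm Z1: Z_in = Z1 + (Z3 || Z2) = 37 + j433.3 Ω = 434.8∠85.1° Ω.
Step 5 — Source phasor: V = 12.5∠101.3° V = -2.449 + j12.26 V.
Step 6 — Ohm's law: I = V / Z_total = (-2.449 + j12.26) / (37 + j433.3) = 0.02761 + j0.008011 A.
Step 7 — Convert to polar: |I| = 0.02875 A, ∠I = 16.2°.

I = 0.02875∠16.2° A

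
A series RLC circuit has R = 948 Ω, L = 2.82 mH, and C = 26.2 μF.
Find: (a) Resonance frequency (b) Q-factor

Step 1 — Resonance condition Im(Z)=0 gives ω₀ = 1/√(LC).
Step 2 — ω₀ = 1/√(0.00282·2.62e-05) = 3679 rad/s.
Step 3 — f₀ = ω₀/(2π) = 585.5 Hz.
Step 4 — Series Q: Q = ω₀L/R = 3679·0.00282/948 = 0.01094.

(a) f₀ = 585.5 Hz  (b) Q = 0.01094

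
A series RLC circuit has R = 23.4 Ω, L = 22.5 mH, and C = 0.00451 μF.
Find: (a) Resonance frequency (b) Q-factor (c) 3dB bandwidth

Step 1 — Resonance condition Im(Z)=0 gives ω₀ = 1/√(LC).
Step 2 — ω₀ = 1/√(0.0225·4.51e-09) = 9.927e+04 rad/s.
Step 3 — f₀ = ω₀/(2π) = 1.58e+04 Hz.
Step 4 — Series Q: Q = ω₀L/R = 9.927e+04·0.0225/23.4 = 95.45.
Step 5 — 3dB bandwidth: Δω = ω₀/Q = 1040 rad/s; BW = Δω/(2π) = 165.5 Hz.

(a) f₀ = 1.58e+04 Hz  (b) Q = 95.45  (c) BW = 165.5 Hz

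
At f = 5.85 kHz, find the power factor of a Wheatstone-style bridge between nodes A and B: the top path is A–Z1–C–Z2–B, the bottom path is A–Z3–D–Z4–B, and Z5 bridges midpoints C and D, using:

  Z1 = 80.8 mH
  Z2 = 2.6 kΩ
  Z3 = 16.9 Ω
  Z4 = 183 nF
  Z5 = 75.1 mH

Step 1 — Angular frequency: ω = 2π·f = 2π·5850 = 3.676e+04 rad/s.
Step 2 — Component impedances:
  Z1: Z = jωL = j·3.676e+04·0.0808 = 0 + j2970 Ω
  Z2: Z = R = 2600 Ω
  Z3: Z = R = 16.9 Ω
  Z4: Z = 1/(jωC) = -j/(ω·C) = 0 - j148.7 Ω
  Z5: Z = jωL = j·3.676e+04·0.0751 = 0 + j2760 Ω
Step 3 — Bridge requires nodal analysis (the Z5 bridge couples midpoints C and D, so the two paths cannot be reduced to a simple series/parallel combination). Setting node B to ground and injecting 1 A at node A, the 3-node admittance system at A, C, D solves to V_A = Z_AB = 24.08 - j151.2 Ω = 153.1∠-81.0° Ω.
Step 4 — Power factor: PF = cos(φ) = Re(Z)/|Z| = 24.077/153.13 = 0.1572.
Step 5 — Type: Im(Z) = -151.2 ⇒ leading (phase φ = -81.0°).

PF = 0.1572 (leading, φ = -81.0°)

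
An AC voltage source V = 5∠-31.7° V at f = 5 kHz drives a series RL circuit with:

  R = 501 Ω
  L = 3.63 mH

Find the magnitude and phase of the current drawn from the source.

Step 1 — Angular frequency: ω = 2π·f = 2π·5000 = 3.142e+04 rad/s.
Step 2 — Component impedances:
  R: Z = R = 501 Ω
  L: Z = jωL = j·3.142e+04·0.00363 = 0 + j114 Ω
Step 3 — Series combination: Z_total = R + L = 501 + j114 Ω = 513.8∠12.8° Ω.
Step 4 — Source phasor: V = 5∠-31.7° V = 4.254 - j2.627 V.
Step 5 — Ohm's law: I = V / Z_total = (4.254 - j2.627) / (501 + j114) = 0.006938 - j0.006823 A.
Step 6 — Convert to polar: |I| = 0.009731 A, ∠I = -44.5°.

I = 0.009731∠-44.5° A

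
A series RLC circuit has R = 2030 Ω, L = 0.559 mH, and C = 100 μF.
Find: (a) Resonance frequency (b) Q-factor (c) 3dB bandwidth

Step 1 — Resonance: ω₀ = 1/√(LC) = 1/√(0.000559·0.0001) = 4230 rad/s.
Step 2 — f₀ = ω₀/(2π) = 673.2 Hz.
Step 3 — Series Q: Q = ω₀L/R = 4230·0.000559/2030 = 0.001165.
Step 4 — Bandwidth: Δω = ω₀/Q = 3.631e+06 rad/s; BW = Δω/(2π) = 5.78e+05 Hz.

(a) f₀ = 673.2 Hz  (b) Q = 0.001165  (c) BW = 5.78e+05 Hz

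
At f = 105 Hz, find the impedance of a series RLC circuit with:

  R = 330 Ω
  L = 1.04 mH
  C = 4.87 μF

Step 1 — Angular frequency: ω = 2π·f = 2π·105 = 659.7 rad/s.
Step 2 — Component impedances:
  R: Z = R = 330 Ω
  L: Z = jωL = j·659.7·0.00104 = 0 + j0.6861 Ω
  C: Z = 1/(jωC) = -j/(ω·C) = 0 - j311.2 Ω
Step 3 — Series combination: Z_total = R + L + C = 330 - j310.6 Ω = 453.2∠-43.3° Ω.

Z = 330 - j310.6 Ω = 453.2∠-43.3° Ω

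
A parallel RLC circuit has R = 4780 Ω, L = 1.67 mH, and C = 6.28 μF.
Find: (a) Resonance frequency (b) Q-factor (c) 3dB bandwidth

Step 1 — Resonance: ω₀ = 1/√(LC) = 1/√(0.00167·6.28e-06) = 9765 rad/s.
Step 2 — f₀ = ω₀/(2π) = 1554 Hz.
Step 3 — Parallel Q: Q = R/(ω₀L) = 4780/(9765·0.00167) = 293.1.
Step 4 — Bandwidth: Δω = ω₀/Q = 33.31 rad/s; BW = Δω/(2π) = 5.302 Hz.

(a) f₀ = 1554 Hz  (b) Q = 293.1  (c) BW = 5.302 Hz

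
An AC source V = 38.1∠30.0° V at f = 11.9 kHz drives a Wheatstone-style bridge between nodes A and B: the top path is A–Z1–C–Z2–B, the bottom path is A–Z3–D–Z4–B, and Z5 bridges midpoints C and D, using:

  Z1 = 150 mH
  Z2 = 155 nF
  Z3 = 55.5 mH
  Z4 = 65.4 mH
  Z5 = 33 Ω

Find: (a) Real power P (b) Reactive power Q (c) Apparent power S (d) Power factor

Step 1 — Angular frequency: ω = 2π·f = 2π·1.19e+04 = 7.477e+04 rad/s.
Step 2 — Component impedances:
  Z1: Z = jωL = j·7.477e+04·0.15 = 0 + j1.122e+04 Ω
  Z2: Z = 1/(jωC) = -j/(ω·C) = 0 - j86.29 Ω
  Z3: Z = jωL = j·7.477e+04·0.0555 = 0 + j4150 Ω
  Z4: Z = jωL = j·7.477e+04·0.0654 = 0 + j4890 Ω
  Z5: Z = R = 33 Ω
Step 3 — Bridge requires nodal analysis (the Z5 bridge couples midpoints C and D, so the two paths cannot be reduced to a simple series/parallel combination). Setting node B to ground and injecting 1 A at node A, the 3-node admittance system at A, C, D solves to V_A = Z_AB = 18.46 + j2941 Ω = 2941∠89.6° Ω.
Step 4 — Source phasor: V = 38.1∠30.0° V = 33 + j19.05 V.
Step 5 — Current: I = V / Z = 0.006547 - j0.01118 A = 0.01295∠-59.6° A.
Step 6 — Complex power: S = V·I* = 0.003097 + j0.4935 VA.
Step 7 — Real power: P = Re(S) = 0.003097 W.
Step 8 — Reactive power: Q = Im(S) = 0.4935 VAR.
Step 9 — Apparent power: |S| = 0.4935 VA.
Step 10 — Power factor: PF = P/|S| = 0.006275 (lagging).

(a) P = 0.003097 W  (b) Q = 0.4935 VAR  (c) S = 0.4935 VA  (d) PF = 0.006275 (lagging)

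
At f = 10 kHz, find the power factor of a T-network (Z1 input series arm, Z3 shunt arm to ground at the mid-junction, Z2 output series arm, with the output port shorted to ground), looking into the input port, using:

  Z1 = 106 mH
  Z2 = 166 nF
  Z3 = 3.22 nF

Step 1 — Angular frequency: ω = 2π·f = 2π·1e+04 = 6.283e+04 rad/s.
Step 2 — Component impedances:
  Z1: Z = jωL = j·6.283e+04·0.106 = 0 + j6660 Ω
  Z2: Z = 1/(jωC) = -j/(ω·C) = 0 - j95.88 Ω
  Z3: Z = 1/(jωC) = -j/(ω·C) = 0 - j4943 Ω
Step 3 — With the output port shorted to ground, the output series arm Z2 runs from the junction to ground; the shunt arm Z3 also runs from the junction to ground. They appear in parallel: Z3 || Z2 = 0 - j94.05 Ω.
Step 4 — Series with input arm Z1: Z_in = Z1 + (Z3 || Z2) = 0 + j6566 Ω = 6566∠90.0° Ω.
Step 5 — Power factor: PF = cos(φ) = Re(Z)/|Z| = 0/6566 = 0.
Step 6 — Type: Im(Z) = 6566 ⇒ lagging (phase φ = 90.0°).

PF = 0 (lagging, φ = 90.0°)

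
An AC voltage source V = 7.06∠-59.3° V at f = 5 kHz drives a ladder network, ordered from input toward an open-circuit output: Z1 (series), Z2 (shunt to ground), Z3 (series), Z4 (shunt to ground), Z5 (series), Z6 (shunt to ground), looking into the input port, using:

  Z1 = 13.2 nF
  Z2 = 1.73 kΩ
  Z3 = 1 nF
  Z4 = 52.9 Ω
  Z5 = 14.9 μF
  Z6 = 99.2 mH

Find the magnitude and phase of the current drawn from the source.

Step 1 — Angular frequency: ω = 2π·f = 2π·5000 = 3.142e+04 rad/s.
Step 2 — Component impedances:
  Z1: Z = 1/(jωC) = -j/(ω·C) = 0 - j2411 Ω
  Z2: Z = R = 1730 Ω
  Z3: Z = 1/(jωC) = -j/(ω·C) = 0 - j3.183e+04 Ω
  Z4: Z = R = 52.9 Ω
  Z5: Z = 1/(jωC) = -j/(ω·C) = 0 - j2.136 Ω
  Z6: Z = jωL = j·3.142e+04·0.0992 = 0 + j3116 Ω
Step 3 — Ladder network (open output): work backward from the far end, alternating series and parallel combinations. Z_in = 1725 - j2505 Ω = 3041∠-55.5° Ω.
Step 4 — Source phasor: V = 7.06∠-59.3° V = 3.604 - j6.071 V.
Step 5 — Ohm's law: I = V / Z_total = (3.604 - j6.071) / (1725 - j2505) = 0.002316 - j0.0001557 A.
Step 6 — Convert to polar: |I| = 0.002321 A, ∠I = -3.8°.

I = 0.002321∠-3.8° A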